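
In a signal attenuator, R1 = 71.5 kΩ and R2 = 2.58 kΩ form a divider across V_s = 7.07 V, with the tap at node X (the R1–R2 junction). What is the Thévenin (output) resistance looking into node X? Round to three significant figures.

Zeroing V_s shorts the top of R1 to ground, so R_th = R1 ‖ R2 = 2.490 kΩ.

R_th ≈ 2.49 kΩ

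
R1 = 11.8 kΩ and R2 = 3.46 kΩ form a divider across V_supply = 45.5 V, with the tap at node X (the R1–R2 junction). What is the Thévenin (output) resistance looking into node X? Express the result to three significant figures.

R_th ≈ 2.68 kΩ

Zeroing V_supply shorts the top of R1 to ground, so R_th = R1 ‖ R2 = 2.675 kΩ.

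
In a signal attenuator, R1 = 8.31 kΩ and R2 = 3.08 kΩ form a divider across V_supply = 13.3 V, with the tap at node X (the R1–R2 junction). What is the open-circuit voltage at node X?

V_th ≈ 3.60 V

With X open, the divider is unloaded: V_th = 13.3 × 3.08/11.39 = 3.596 V.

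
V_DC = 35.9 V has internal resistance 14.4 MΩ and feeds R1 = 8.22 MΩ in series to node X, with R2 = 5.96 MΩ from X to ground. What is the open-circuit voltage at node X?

V_th ≈ 7.49 V

R1' = 14.4 + 8.22 = 22.62 MΩ (source resistance + R1).
With X open, the divider is unloaded: V_th = 35.9 × 5.96/28.58 = 7.486 V.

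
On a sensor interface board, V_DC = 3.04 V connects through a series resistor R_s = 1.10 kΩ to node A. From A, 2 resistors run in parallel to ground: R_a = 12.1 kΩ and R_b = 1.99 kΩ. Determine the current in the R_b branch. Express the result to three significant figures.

Combine the parallel branches: R_p = (1/12.1 + 1/1.99)⁻¹ = 1.709 kΩ.
V_A by voltage divider: V_A = 3.04 × 1.709/(1.10 + 1.709) = 1.850 V.
Branch current I = V_A/R_b = 1.850/1.99 = 0.9294 mA.
(Equivalently: I_total = 1.082 mA, then current-divider fraction G_k/ΣG = 0.8588.)

I ≈ 0.929 mA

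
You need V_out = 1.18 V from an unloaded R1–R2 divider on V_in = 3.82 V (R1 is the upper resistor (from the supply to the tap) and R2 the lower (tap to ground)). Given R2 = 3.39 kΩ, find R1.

R1 ≈ 7.58 kΩ

The divider ratio is R2/(R1+R2) = 1.18/3.82 = 0.3089.
So R1 = R2 · (V_in/V_out − 1) = 3.39 × (3.82/1.18 − 1) = 3.39 × 2.237 = 7.584 kΩ.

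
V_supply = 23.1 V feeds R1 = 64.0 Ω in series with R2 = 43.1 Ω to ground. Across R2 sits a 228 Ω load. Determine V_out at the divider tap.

The load sits in parallel with R2, giving an effective lower resistance R2' = R2·R_L/(R2+R_L) = 36.25 Ω.
Now apply the divider: V_out = 23.1 × 0.3616 = 8.353 V.
(Unloaded it would be 9.30 V; the load pulls it down.)

V_out ≈ 8.35 V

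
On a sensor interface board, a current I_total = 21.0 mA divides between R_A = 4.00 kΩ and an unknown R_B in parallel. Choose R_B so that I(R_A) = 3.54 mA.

R_B ≈ 0.811 kΩ

In a two-way split, I_A/I_total = R_B/(R_A + R_B).
3.54/21.0 = R_B/(R_A + R_B) → R_B = R_A · (0.1686)/(1 − 0.1686) = 4.00 × 0.2027 = 0.8110 kΩ.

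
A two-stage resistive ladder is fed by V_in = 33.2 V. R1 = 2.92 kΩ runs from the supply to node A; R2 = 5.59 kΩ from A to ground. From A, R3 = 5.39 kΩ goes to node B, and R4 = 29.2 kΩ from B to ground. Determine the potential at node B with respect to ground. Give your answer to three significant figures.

The second stage (R3 + R4 = 34.59 kΩ) loads node A in parallel with R2.
Effective lower resistance at A: R2 ‖ 34.59 = 4.812 kΩ.
First divider: V_A = V_in · 4.812/(2.92 + 4.812) = 20.66 V.
Then the unloaded second divider: V_B = V_A × R4/(R3+R4) = 20.66 × 0.8442 = 17.44 V.

V_B ≈ 17.4 V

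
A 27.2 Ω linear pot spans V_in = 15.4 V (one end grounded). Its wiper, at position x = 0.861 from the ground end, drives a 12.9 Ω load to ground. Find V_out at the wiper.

V_out ≈ 10.6 V

The pot divides into 3.781 Ω above the wiper and 23.42 Ω below.
(x·R_p) ‖ R_L = 8.318 Ω.
V_out = 15.4 × 8.318/(3.781 + 8.318) = 10.59 V.
(Unloaded: V_out = x·V_in = 13.3 V.)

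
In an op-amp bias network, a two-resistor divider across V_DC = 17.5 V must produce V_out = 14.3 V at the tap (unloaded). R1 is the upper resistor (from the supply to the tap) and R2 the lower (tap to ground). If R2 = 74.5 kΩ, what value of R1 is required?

R1 ≈ 16.7 kΩ

The divider ratio is R2/(R1+R2) = 14.3/17.5 = 0.8171.
R1 = R2·(1/k − 1) = 74.5 × 0.2238 = 16.67 kΩ.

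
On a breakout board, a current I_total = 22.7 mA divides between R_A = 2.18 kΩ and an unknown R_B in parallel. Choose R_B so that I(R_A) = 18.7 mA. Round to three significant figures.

The fraction through R_A equals R_B/(R_A+R_B).
18.7/22.7 = R_B/(R_A + R_B) → R_B = R_A · (0.8238)/(1 − 0.8238) = 2.18 × 4.675 = 10.19 kΩ.

R_B ≈ 10.2 kΩ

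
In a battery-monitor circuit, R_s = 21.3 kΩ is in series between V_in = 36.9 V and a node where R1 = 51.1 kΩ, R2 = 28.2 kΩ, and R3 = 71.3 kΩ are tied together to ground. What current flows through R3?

I ≈ 0.209 mA

Combine the parallel branches: R_p = (1/51.1 + 1/28.2 + 1/71.3)⁻¹ = 14.48 kΩ.
V_A by voltage divider: V_A = 36.9 × 14.48/(21.3 + 14.48) = 14.93 V.
I(R3) = V_A / R3 = 14.93/71.3 = 0.2095 mA.
(Equivalently: I_total = 1.031 mA, then current-divider fraction G_k/ΣG = 0.2031.)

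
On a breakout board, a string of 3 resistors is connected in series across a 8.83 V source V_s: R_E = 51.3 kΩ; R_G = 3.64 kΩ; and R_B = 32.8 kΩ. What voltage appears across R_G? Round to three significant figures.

ΣR = 51.3 + 3.64 + 32.8 = 87.74 kΩ.
V = V_s · R/ΣR = 8.83 × 0.04149 = 0.3663 V.

V ≈ 0.366 V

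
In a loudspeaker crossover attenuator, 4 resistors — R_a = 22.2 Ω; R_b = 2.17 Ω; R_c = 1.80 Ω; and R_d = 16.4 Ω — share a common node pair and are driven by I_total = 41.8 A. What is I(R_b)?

I ≈ 17.2 A

Conductances: ΣG = 1/22.2 + 1/2.17 + 1/1.80 + 1/16.4 = 1.122 (1/Ω).
R_b takes the fraction G_k/ΣG = 0.4608/1.122 = 0.4106, so I = 41.8 × 0.4106 = 17.16 A.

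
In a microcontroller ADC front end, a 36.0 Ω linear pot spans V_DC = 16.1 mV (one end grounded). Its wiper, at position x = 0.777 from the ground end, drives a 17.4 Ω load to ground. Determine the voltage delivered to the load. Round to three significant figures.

Split the track: R_lower = x·R_p = 27.97 Ω, R_upper = (1−x)·R_p = 8.028 Ω.
(x·R_p) ‖ R_L = 10.73 Ω.
Loaded-divider output: V_out = 16.1 × 0.5720 = 9.209 mV.

V_out ≈ 9.21 mV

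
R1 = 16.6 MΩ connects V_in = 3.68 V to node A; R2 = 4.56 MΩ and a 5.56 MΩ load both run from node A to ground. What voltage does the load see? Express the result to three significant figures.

V_out ≈ 0.483 V

First combine the lower leg with the load: R2 ‖ R_L = 2.505 MΩ.
Then V_out = V_in · R2'/(R1 + R2') = 3.68 × 2.505/19.11 = 0.4826 V.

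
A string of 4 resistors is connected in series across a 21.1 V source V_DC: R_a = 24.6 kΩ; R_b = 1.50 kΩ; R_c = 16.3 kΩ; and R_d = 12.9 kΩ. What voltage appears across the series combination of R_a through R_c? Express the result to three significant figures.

V ≈ 16.2 V

Series total: ΣR = 24.6 + 1.50 + 16.3 + 12.9 = 55.30 kΩ.
R_{R_a..R_c} = 24.6 + 1.50 + 16.3 = 42.40 kΩ.
Voltage divider: V = V_DC · (42.40 / 55.30) = 21.1 × 0.7667 = 16.18 V.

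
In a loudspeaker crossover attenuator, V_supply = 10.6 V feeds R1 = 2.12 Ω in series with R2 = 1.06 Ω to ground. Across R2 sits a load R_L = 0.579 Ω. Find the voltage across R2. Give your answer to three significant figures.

V_out ≈ 1.59 V

First combine the lower leg with the load: R2 ‖ R_L = 0.3745 Ω.
Now apply the divider: V_out = 10.6 × 0.1501 = 1.591 V.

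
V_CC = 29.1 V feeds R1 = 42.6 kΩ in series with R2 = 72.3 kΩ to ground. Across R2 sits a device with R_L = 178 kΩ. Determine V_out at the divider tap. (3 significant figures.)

V_out ≈ 15.9 V

R2 ‖ R_L = (72.3 × 178)/(72.3 + 178) = 51.42 kΩ.
Now apply the divider: V_out = 29.1 × 0.5469 = 15.91 V.
(Unloaded it would be 18.3 V; the load pulls it down.)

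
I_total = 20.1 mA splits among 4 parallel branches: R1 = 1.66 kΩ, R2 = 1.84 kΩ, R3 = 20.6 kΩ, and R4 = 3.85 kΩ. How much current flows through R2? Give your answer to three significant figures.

I ≈ 7.51 mA

ΣG = 1/1.66 + 1/1.84 + 1/20.6 + 1/3.85 = 1.454.
Current divider: I(R2) = I_total · G_k/ΣG = 20.1 × (0.5435/1.454) = 20.1 × 0.3737 = 7.512 mA.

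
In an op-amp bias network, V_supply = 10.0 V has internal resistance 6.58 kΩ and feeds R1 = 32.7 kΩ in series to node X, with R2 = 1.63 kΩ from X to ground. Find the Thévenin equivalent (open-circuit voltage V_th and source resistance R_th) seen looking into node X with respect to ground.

R1' = 6.58 + 32.7 = 39.28 kΩ (source resistance + R1).
V_th is the unloaded tap voltage: V_supply · R2/(R1'+R2) = 10.0 × 0.03984 = 0.3984 V.
Zeroing V_supply shorts the top of R1' to ground, so R_th = R1' ‖ R2 = 1.565 kΩ.

V_th ≈ 0.398 V, R_th ≈ 1.57 kΩ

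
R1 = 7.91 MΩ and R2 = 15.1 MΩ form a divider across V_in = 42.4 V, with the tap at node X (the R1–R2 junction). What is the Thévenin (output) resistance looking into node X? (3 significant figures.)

R_th ≈ 5.19 MΩ

Zeroing V_in shorts the top of R1 to ground, so R_th = R1 ‖ R2 = 5.191 MΩ.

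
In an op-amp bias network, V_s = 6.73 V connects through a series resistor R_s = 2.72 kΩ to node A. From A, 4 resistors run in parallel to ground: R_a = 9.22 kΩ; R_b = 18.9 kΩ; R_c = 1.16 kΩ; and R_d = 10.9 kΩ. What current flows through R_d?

Equivalent of the parallel group: R_p = 0.8967 kΩ.
Node voltage V_A = V_s · R_p/(R_s + R_p) = 6.73 × 0.2479 = 1.669 V.
I(R_d) = V_A / R_d = 1.669/10.9 = 0.1531 mA.
(Equivalently: I_total = 1.861 mA, then current-divider fraction G_k/ΣG = 0.08227.)

I ≈ 0.153 mA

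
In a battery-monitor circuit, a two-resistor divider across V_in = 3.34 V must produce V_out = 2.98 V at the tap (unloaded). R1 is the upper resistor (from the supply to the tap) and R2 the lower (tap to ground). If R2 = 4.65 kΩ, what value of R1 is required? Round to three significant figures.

R1 ≈ 0.562 kΩ

V_out/V_in = R2/(R1+R2) = 0.8922.
So R1 = R2 · (V_in/V_out − 1) = 4.65 × (3.34/2.98 − 1) = 4.65 × 0.1208 = 0.5617 kΩ.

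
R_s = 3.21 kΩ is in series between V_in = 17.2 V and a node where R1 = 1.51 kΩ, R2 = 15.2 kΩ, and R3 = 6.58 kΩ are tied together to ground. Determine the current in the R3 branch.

I ≈ 0.683 mA

Combine the parallel branches: R_p = (1/1.51 + 1/15.2 + 1/6.58)⁻¹ = 1.136 kΩ.
V_A by voltage divider: V_A = 17.2 × 1.136/(3.21 + 1.136) = 4.497 V.
I(R3) = V_A / R3 = 4.497/6.58 = 0.6834 mA.
(Check via current divider: I_total = 3.957 mA; share G_k/ΣG = 0.1727 → same result.)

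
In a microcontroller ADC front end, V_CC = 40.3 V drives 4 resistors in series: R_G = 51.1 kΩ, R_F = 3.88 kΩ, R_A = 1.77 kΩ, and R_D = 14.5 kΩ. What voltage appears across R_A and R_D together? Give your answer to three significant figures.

ΣR = 51.1 + 3.88 + 1.77 + 14.5 = 71.25 kΩ.
R_{R_A..R_D} = 1.77 + 14.5 = 16.27 kΩ.
V = V_CC · R/ΣR = 40.3 × 0.2284 = 9.203 V.

V ≈ 9.20 V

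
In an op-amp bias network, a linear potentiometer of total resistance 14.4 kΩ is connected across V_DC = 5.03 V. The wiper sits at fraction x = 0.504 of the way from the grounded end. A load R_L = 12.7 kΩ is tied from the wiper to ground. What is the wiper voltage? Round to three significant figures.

The pot divides into 7.142 kΩ above the wiper and 7.258 kΩ below.
Lower segment in parallel with the load: 7.258 ‖ 12.7 = 4.618 kΩ.
Then V_out = V_DC · 4.618/(7.142 + 4.618) = 1.975 V.
(Unloaded: V_out = x·V_DC = 2.54 V.)

V_out ≈ 1.98 V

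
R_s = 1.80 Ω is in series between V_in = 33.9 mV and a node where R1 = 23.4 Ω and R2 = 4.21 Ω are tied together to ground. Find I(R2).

Equivalent of the parallel group: R_p = 3.568 Ω.
V_A by voltage divider: V_A = 33.9 × 3.568/(1.80 + 3.568) = 22.53 mV.
I(R2) = V_A / R2 = 22.53/4.21 = 5.352 mA.

I ≈ 5.35 mA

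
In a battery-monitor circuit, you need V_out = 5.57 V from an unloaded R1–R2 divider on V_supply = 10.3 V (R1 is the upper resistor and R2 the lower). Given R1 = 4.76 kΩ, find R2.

V_out/V_supply = R2/(R1+R2) = 0.5408.
Rearranging, R2 = R1·k/(1−k) = 4.76 × 1.178 = 5.605 kΩ.

R2 ≈ 5.61 kΩ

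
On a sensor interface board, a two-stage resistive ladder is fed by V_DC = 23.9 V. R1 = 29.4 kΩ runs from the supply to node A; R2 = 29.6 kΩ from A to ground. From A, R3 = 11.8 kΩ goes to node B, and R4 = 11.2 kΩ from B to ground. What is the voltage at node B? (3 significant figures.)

V_B ≈ 3.56 V

Node A sees R2 in parallel with the series input of stage 2, R3 + R4 = 23.00 kΩ.
Effective lower resistance at A: R2 ‖ 23.00 = 12.94 kΩ.
So V_A = 23.9 × 0.3057 = 7.306 V.
Stage 2 is unloaded, so V_B = V_A · R4/(R3+R4) = 7.306 × 11.2/23.00 = 3.557 V.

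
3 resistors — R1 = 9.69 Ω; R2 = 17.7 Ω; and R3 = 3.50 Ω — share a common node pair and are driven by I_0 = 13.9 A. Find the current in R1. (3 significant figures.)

I ≈ 3.22 A

Conductances: ΣG = 1/9.69 + 1/17.7 + 1/3.50 = 0.4454 (1/Ω).
R1 takes the fraction G_k/ΣG = 0.1032/0.4454 = 0.2317, so I = 13.9 × 0.2317 = 3.221 A.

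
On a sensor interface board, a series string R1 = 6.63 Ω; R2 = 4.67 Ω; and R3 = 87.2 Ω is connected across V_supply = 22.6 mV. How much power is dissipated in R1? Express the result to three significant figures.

The common current is I = 22.6/98.50 = 0.2294 mA.
P = I²R = 0.05264 × 6.63 = 0.3490 µW.

P ≈ 0.349 µW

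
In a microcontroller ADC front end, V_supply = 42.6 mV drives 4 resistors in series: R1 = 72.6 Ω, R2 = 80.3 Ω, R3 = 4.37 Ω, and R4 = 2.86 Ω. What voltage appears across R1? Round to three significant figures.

V ≈ 19.3 mV

ΣR = 72.6 + 80.3 + 4.37 + 2.86 = 160.1 Ω.
V = V_supply · R/ΣR = 42.6 × 0.4534 = 19.31 mV.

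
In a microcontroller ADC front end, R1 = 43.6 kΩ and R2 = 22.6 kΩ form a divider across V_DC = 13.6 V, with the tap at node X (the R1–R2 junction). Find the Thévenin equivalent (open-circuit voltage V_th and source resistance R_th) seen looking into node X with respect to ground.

V_th ≈ 4.64 V, R_th ≈ 14.9 kΩ

V_th is the unloaded tap voltage: V_DC · R2/(R1+R2) = 13.6 × 0.3414 = 4.643 V.
With V_DC suppressed (replaced by a short), R_th = R1 ‖ R2 = (43.60 × 22.6)/(43.60 + 22.6) = 14.88 kΩ.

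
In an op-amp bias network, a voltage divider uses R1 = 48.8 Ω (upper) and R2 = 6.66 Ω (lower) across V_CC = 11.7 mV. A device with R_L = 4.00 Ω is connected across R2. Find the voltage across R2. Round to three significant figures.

V_out ≈ 0.570 mV

First combine the lower leg with the load: R2 ‖ R_L = 2.499 Ω.
Voltage divider with the loaded lower leg: V_out = 11.7 × 2.499/(48.8 + 2.499) = 11.7 × 0.04872 = 0.5700 mV.
(Unloaded it would be 1.41 mV; the load pulls it down.)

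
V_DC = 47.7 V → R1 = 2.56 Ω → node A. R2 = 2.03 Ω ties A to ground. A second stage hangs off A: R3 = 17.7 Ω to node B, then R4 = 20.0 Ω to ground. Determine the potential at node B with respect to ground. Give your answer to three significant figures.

V_B ≈ 10.9 V

Node A sees R2 in parallel with the series input of stage 2, R3 + R4 = 37.70 Ω.
R2 ‖ (R3+R4) = 1.926 Ω.
V_A = 47.7 × 1.926/(2.56 + 1.926) = 20.48 V.
Then the unloaded second divider: V_B = V_A × R4/(R3+R4) = 20.48 × 0.5305 = 10.87 V.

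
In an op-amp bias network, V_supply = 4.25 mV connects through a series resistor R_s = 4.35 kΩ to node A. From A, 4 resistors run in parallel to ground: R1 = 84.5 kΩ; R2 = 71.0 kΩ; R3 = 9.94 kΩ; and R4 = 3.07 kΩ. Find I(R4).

Combine the parallel branches: R_p = (1/84.5 + 1/71.0 + 1/9.94 + 1/3.07)⁻¹ = 2.211 kΩ.
V_A by voltage divider: V_A = 4.25 × 2.211/(4.35 + 2.211) = 1.432 mV.
I(R4) = V_A / R4 = 1.432/3.07 = 0.4665 µA.

I ≈ 0.467 µA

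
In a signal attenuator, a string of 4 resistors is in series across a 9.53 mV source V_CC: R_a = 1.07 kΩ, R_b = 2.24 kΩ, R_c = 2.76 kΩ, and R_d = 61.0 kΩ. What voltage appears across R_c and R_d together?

V ≈ 9.06 mV

ΣR = 1.07 + 2.24 + 2.76 + 61.0 = 67.07 kΩ.
R_{R_c..R_d} = 2.76 + 61.0 = 63.76 kΩ.
V = V_CC · R/ΣR = 9.53 × 0.9506 = 9.060 mV.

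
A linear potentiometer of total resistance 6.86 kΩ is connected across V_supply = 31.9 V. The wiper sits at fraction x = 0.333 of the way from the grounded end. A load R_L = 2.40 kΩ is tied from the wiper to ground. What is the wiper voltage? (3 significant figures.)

V_out ≈ 6.50 V

Split the track: R_lower = x·R_p = 2.284 kΩ, R_upper = (1−x)·R_p = 4.576 kΩ.
Lower segment in parallel with the load: 2.284 ‖ 2.40 = 1.170 kΩ.
Loaded-divider output: V_out = 31.9 × 0.2037 = 6.498 V.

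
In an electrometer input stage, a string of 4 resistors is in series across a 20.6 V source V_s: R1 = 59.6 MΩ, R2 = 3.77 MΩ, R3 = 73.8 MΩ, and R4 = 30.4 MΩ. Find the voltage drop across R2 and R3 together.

V ≈ 9.54 V

ΣR = 59.6 + 3.77 + 73.8 + 30.4 = 167.6 MΩ.
R_{R2..R3} = 3.77 + 73.8 = 77.57 MΩ.
V = V_s · R/ΣR = 20.6 × 0.4629 = 9.536 V.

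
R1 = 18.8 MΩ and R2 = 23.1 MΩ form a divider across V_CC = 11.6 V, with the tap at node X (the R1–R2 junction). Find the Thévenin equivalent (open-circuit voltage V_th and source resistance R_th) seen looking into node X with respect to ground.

V_th is the unloaded tap voltage: V_CC · R2/(R1+R2) = 11.6 × 0.5513 = 6.395 V.
Looking into X with the source shorted: R_th = R1·R2/(R1+R2) = 18.80 × 23.1/41.90 = 10.36 MΩ.

V_th ≈ 6.40 V, R_th ≈ 10.4 MΩ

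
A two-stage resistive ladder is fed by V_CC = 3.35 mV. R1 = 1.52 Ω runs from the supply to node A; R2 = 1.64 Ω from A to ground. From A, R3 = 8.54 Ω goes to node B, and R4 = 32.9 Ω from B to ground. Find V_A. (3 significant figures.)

The second stage (R3 + R4 = 41.44 Ω) loads node A in parallel with R2.
R2 ‖ (R3+R4) = 1.578 Ω.
So V_A = 3.35 × 0.5093 = 1.706 mV.

V_A ≈ 1.71 mV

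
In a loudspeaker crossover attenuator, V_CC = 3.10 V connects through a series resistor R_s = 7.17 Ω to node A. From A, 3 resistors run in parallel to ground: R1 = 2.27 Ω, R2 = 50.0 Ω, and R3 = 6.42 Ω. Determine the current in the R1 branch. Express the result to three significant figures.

Equivalent of the parallel group: R_p = 1.623 Ω.
V_A = 3.10 × 1.623/8.793 = 0.5721 V.
Branch current I = V_A/R1 = 0.5721/2.27 = 0.2520 A.

I ≈ 0.252 A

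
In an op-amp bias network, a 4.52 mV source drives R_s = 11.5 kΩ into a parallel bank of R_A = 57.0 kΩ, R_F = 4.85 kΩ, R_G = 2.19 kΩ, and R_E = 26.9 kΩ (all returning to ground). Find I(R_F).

Combine the parallel branches: R_p = (1/57.0 + 1/4.85 + 1/2.19 + 1/26.9)⁻¹ = 1.394 kΩ.
V_A by voltage divider: V_A = 4.52 × 1.394/(11.5 + 1.394) = 0.4886 mV.
Branch current I = V_A/R_F = 0.4886/4.85 = 0.1007 µA.
(Check via current divider: I_total = 0.3506 µA; share G_k/ΣG = 0.2874 → same result.)

I ≈ 0.101 µA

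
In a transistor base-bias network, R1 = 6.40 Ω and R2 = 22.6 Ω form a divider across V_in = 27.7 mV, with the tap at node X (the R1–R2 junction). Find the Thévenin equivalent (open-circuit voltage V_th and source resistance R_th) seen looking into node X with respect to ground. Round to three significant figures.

Open-circuit (no load on X): V_th = V_in · R2/(R1 + R2) = 27.7 × 22.6/(6.400 + 22.6) = 21.59 mV.
With V_in suppressed (replaced by a short), R_th = R1 ‖ R2 = (6.400 × 22.6)/(6.400 + 22.6) = 4.988 Ω.

V_th ≈ 21.6 mV, R_th ≈ 4.99 Ω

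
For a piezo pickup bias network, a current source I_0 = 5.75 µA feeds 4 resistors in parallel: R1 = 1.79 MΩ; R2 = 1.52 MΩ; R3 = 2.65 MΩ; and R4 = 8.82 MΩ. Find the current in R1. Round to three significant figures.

I ≈ 1.88 µA

Conductances: ΣG = 1/1.79 + 1/1.52 + 1/2.65 + 1/8.82 = 1.707 (1/MΩ).
R1 takes the fraction G_k/ΣG = 0.5587/1.707 = 0.3272, so I = 5.75 × 0.3272 = 1.882 µA.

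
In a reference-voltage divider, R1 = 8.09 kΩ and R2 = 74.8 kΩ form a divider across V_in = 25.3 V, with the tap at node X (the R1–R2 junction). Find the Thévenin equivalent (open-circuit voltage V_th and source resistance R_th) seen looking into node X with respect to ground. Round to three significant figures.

V_th ≈ 22.8 V, R_th ≈ 7.30 kΩ

With X open, the divider is unloaded: V_th = 25.3 × 74.8/82.89 = 22.83 V.
Zeroing V_in shorts the top of R1 to ground, so R_th = R1 ‖ R2 = 7.300 kΩ.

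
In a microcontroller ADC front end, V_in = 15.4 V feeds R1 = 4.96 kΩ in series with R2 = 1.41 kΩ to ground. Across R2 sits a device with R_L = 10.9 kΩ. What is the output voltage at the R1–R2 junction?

The load sits in parallel with R2, giving an effective lower resistance R2' = R2·R_L/(R2+R_L) = 1.248 kΩ.
Voltage divider with the loaded lower leg: V_out = 15.4 × 1.248/(4.96 + 1.248) = 15.4 × 0.2011 = 3.097 V.
(Unloaded it would be 3.41 V; the load pulls it down.)

V_out ≈ 3.10 V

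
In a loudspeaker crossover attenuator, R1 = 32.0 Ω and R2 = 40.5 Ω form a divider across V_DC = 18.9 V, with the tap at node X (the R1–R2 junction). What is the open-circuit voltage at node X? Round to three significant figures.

V_th is the unloaded tap voltage: V_DC · R2/(R1+R2) = 18.9 × 0.5586 = 10.56 V.

V_th ≈ 10.6 V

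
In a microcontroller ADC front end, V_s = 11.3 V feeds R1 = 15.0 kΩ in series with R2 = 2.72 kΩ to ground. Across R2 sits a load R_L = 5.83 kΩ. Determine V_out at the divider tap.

V_out ≈ 1.24 V

First combine the lower leg with the load: R2 ‖ R_L = 1.855 kΩ.
Voltage divider with the loaded lower leg: V_out = 11.3 × 1.855/(15.0 + 1.855) = 11.3 × 0.1100 = 1.243 V.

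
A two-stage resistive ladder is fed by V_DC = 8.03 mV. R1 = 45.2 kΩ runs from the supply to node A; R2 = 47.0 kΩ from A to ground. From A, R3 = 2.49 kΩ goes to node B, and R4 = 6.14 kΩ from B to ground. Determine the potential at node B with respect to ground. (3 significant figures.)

Node A sees R2 in parallel with the series input of stage 2, R3 + R4 = 8.630 kΩ.
R2 ‖ (R3+R4) = 7.291 kΩ.
V_A = 8.03 × 7.291/(45.2 + 7.291) = 1.115 mV.
Then the unloaded second divider: V_B = V_A × R4/(R3+R4) = 1.115 × 0.7115 = 0.7936 mV.

V_B ≈ 0.794 mV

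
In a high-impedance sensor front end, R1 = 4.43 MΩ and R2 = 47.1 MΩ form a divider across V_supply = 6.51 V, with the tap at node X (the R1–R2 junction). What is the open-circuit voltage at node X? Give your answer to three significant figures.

With X open, the divider is unloaded: V_th = 6.51 × 47.1/51.53 = 5.950 V.

V_th ≈ 5.95 V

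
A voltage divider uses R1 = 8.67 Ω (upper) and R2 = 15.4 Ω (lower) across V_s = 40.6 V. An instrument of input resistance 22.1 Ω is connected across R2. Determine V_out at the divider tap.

V_out ≈ 20.8 V

First combine the lower leg with the load: R2 ‖ R_L = 9.076 Ω.
Then V_out = V_s · R2'/(R1 + R2') = 40.6 × 9.076/17.75 = 20.76 V.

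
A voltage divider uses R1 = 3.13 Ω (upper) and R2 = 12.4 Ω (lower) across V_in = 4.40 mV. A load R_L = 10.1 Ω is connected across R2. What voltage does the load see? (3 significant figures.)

R2 ‖ R_L = (12.4 × 10.1)/(12.4 + 10.1) = 5.566 Ω.
Voltage divider with the loaded lower leg: V_out = 4.40 × 5.566/(3.13 + 5.566) = 4.40 × 0.6401 = 2.816 mV.

V_out ≈ 2.82 mV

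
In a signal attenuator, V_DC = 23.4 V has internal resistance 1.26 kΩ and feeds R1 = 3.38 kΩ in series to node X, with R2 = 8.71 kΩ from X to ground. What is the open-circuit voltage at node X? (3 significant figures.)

V_th ≈ 15.3 V

R1' = 1.26 + 3.38 = 4.640 kΩ (source resistance + R1).
Open-circuit (no load on X): V_th = V_DC · R2/(R1' + R2) = 23.4 × 8.71/(4.640 + 8.71) = 15.27 V.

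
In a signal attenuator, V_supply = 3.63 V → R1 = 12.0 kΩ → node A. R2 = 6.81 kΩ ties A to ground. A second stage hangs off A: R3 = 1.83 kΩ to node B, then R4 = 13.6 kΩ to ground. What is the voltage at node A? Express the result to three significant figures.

Node A sees R2 in parallel with the series input of stage 2, R3 + R4 = 15.43 kΩ.
R2 ‖ (R3+R4) = 4.725 kΩ.
First divider: V_A = V_supply · 4.725/(12.0 + 4.725) = 1.025 V.

V_A ≈ 1.03 V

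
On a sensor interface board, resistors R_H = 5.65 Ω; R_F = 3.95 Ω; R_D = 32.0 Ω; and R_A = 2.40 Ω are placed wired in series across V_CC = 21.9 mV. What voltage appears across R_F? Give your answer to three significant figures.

V ≈ 1.97 mV

ΣR = 5.65 + 3.95 + 32.0 + 2.40 = 44.00 Ω.
V = V_CC · R/ΣR = 21.9 × 0.08977 = 1.966 mV.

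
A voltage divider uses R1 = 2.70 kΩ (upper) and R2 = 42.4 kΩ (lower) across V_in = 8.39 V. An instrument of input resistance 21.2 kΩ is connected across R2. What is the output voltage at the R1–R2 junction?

The load sits in parallel with R2, giving an effective lower resistance R2' = R2·R_L/(R2+R_L) = 14.13 kΩ.
Voltage divider with the loaded lower leg: V_out = 8.39 × 14.13/(2.70 + 14.13) = 8.39 × 0.8396 = 7.044 V.
(Unloaded it would be 7.89 V; the load pulls it down.)

V_out ≈ 7.04 V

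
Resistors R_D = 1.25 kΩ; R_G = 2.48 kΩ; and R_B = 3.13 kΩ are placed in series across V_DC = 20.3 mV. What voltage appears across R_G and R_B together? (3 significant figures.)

V ≈ 16.6 mV

Series total: ΣR = 1.25 + 2.48 + 3.13 = 6.860 kΩ.
R_{R_G..R_B} = 2.48 + 3.13 = 5.610 kΩ.
V = V_DC · R/ΣR = 20.3 × 0.8178 = 16.60 mV.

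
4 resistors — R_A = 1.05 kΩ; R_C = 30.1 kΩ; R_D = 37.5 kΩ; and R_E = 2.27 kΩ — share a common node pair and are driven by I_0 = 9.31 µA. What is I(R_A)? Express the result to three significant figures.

Conductances: ΣG = 1/1.05 + 1/30.1 + 1/37.5 + 1/2.27 = 1.453 (1/kΩ).
By the current-divider rule, I = I_0 · G_k/ΣG = 9.31 × 0.6555 = 6.103 µA.

I ≈ 6.10 µA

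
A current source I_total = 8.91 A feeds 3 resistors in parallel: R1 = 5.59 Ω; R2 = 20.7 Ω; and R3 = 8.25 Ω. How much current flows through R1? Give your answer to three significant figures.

I ≈ 4.57 A

Conductances: ΣG = 1/5.59 + 1/20.7 + 1/8.25 = 0.3484 (1/Ω).
By the current-divider rule, I = I_total · G_k/ΣG = 8.91 × 0.5134 = 4.575 A.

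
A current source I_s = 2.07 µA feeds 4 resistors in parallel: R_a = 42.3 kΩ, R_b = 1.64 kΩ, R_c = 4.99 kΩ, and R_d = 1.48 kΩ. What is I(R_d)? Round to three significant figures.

Total conductance ΣG = 1/42.3 + 1/1.64 + 1/4.99 + 1/1.48 = 1.509 (units of 1/kΩ).
R_d takes the fraction G_k/ΣG = 0.6757/1.509 = 0.4476, so I = 2.07 × 0.4476 = 0.9266 µA.

I ≈ 0.927 µA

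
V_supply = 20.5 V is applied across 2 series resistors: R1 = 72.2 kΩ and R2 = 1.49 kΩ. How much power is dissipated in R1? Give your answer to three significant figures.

Series current I = V_supply/ΣR = 20.5/73.69 = 0.2782 mA.
P = I²R = 0.07739 × 72.2 = 5.588 mW.

P ≈ 5.59 mW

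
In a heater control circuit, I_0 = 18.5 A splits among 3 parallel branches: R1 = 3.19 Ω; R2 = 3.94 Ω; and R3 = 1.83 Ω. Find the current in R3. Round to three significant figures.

I ≈ 9.08 A

ΣG = 1/3.19 + 1/3.94 + 1/1.83 = 1.114.
By the current-divider rule, I = I_0 · G_k/ΣG = 18.5 × 0.4906 = 9.077 A.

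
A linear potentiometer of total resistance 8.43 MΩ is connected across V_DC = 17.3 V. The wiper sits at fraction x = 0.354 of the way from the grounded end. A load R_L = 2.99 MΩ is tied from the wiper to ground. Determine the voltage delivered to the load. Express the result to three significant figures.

V_out ≈ 3.72 V

The pot divides into 5.446 MΩ above the wiper and 2.984 MΩ below.
R_L loads the lower segment: effective lower R = 1.494 MΩ.
Then V_out = V_DC · 1.494/(5.446 + 1.494) = 3.723 V.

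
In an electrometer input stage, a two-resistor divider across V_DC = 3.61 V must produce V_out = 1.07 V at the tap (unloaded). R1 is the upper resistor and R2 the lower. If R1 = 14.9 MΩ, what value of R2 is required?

R2 ≈ 6.28 MΩ

Required fraction k = V_out/V_DC = 0.2964.
So R2 = R1 · V_out/(V_DC − V_out) = 14.9 × 1.07/(3.61 − 1.07) = 14.9 × 0.4213 = 6.277 MΩ.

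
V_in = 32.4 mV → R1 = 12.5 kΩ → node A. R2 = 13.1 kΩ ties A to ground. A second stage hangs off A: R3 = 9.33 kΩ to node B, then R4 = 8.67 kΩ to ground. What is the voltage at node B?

V_B ≈ 5.89 mV

The second stage (R3 + R4 = 18.00 kΩ) loads node A in parallel with R2.
R2 ‖ (R3+R4) = 7.582 kΩ.
V_A = 32.4 × 7.582/(12.5 + 7.582) = 12.23 mV.
Stage 2 is unloaded, so V_B = V_A · R4/(R3+R4) = 12.23 × 8.67/18.00 = 5.892 mV.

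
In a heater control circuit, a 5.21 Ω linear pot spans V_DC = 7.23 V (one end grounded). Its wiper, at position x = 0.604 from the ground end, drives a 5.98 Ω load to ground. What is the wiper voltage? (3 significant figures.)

The pot divides into 2.063 Ω above the wiper and 3.147 Ω below.
Lower segment in parallel with the load: 3.147 ‖ 5.98 = 2.062 Ω.
Loaded-divider output: V_out = 7.23 × 0.4998 = 3.614 V.

V_out ≈ 3.61 V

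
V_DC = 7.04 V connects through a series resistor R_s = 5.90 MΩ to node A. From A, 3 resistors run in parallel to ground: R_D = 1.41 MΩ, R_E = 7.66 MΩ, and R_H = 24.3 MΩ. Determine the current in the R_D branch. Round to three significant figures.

I ≈ 0.806 µA

Combine the parallel branches: R_p = (1/1.41 + 1/7.66 + 1/24.3)⁻¹ = 1.135 MΩ.
V_A by voltage divider: V_A = 7.04 × 1.135/(5.90 + 1.135) = 1.136 V.
I(R_D) = V_A / R_D = 1.136/1.41 = 0.8056 µA.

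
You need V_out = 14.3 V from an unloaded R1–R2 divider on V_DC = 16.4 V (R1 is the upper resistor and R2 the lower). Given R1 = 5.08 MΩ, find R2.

Required fraction k = V_out/V_DC = 0.8720.
Rearranging, R2 = R1·k/(1−k) = 5.08 × 6.810 = 34.59 MΩ.

R2 ≈ 34.6 MΩ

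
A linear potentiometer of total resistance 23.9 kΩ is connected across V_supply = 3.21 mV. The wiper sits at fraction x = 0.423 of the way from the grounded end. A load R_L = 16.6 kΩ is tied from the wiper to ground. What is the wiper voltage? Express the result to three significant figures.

Lower segment x·R_p = 10.11 kΩ; upper segment (1−x)·R_p = 13.79 kΩ.
Lower segment in parallel with the load: 10.11 ‖ 16.6 = 6.283 kΩ.
Loaded-divider output: V_out = 3.21 × 0.3130 = 1.005 mV.

V_out ≈ 1.00 mV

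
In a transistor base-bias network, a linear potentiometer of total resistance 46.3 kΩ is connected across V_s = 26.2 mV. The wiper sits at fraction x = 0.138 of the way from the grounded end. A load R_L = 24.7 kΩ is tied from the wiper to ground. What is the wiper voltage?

Split the track: R_lower = x·R_p = 6.389 kΩ, R_upper = (1−x)·R_p = 39.91 kΩ.
Lower segment in parallel with the load: 6.389 ‖ 24.7 = 5.076 kΩ.
Then V_out = V_s · 5.076/(39.91 + 5.076) = 2.956 mV.
(Unloaded: V_out = x·V_s = 3.62 mV.)

V_out ≈ 2.96 mV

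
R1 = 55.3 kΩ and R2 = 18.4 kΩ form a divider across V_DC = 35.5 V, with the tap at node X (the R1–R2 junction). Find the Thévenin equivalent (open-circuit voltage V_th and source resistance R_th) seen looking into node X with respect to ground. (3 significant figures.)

V_th ≈ 8.86 V, R_th ≈ 13.8 kΩ

With X open, the divider is unloaded: V_th = 35.5 × 18.4/73.70 = 8.863 V.
With V_DC suppressed (replaced by a short), R_th = R1 ‖ R2 = (55.30 × 18.4)/(55.30 + 18.4) = 13.81 kΩ.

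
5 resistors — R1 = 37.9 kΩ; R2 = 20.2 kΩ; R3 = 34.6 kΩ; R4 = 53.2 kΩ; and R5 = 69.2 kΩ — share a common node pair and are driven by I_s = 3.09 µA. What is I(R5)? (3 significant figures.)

I ≈ 0.323 µA

Conductances: ΣG = 1/37.9 + 1/20.2 + 1/34.6 + 1/53.2 + 1/69.2 = 0.1380 (1/kΩ).
Current divider: I(R5) = I_s · G_k/ΣG = 3.09 × (0.01445/0.1380) = 3.09 × 0.1047 = 0.3235 µA.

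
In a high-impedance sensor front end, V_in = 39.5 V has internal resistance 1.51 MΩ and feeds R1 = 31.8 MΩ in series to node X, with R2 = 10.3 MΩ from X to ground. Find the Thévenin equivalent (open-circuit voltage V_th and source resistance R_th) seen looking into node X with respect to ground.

V_th ≈ 9.33 V, R_th ≈ 7.87 MΩ

R1' = 1.51 + 31.8 = 33.31 MΩ (source resistance + R1).
V_th is the unloaded tap voltage: V_in · R2/(R1'+R2) = 39.5 × 0.2362 = 9.329 V.
With V_in suppressed (replaced by a short), R_th = R1' ‖ R2 = (33.31 × 10.3)/(33.31 + 10.3) = 7.867 MΩ.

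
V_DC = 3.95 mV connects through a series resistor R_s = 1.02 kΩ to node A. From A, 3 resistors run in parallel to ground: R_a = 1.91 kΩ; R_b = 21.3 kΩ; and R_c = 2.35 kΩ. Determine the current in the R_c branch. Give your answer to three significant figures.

Parallel bank: R_p = 1/(1/1.91 + 1/21.3 + 1/2.35) = 1.004 kΩ.
Node voltage V_A = V_DC · R_p/(R_s + R_p) = 3.95 × 0.4960 = 1.959 mV.
I(R_c) = V_A / R_c = 1.959/2.35 = 0.8338 µA.
(Check via current divider: I_total = 1.952 µA; share G_k/ΣG = 0.4272 → same result.)

I ≈ 0.834 µA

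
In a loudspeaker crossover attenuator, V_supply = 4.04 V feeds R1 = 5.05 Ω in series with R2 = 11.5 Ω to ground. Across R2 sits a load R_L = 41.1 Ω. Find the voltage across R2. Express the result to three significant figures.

V_out ≈ 2.59 V

R2 ‖ R_L = (11.5 × 41.1)/(11.5 + 41.1) = 8.986 Ω.
Now apply the divider: V_out = 4.04 × 0.6402 = 2.586 V.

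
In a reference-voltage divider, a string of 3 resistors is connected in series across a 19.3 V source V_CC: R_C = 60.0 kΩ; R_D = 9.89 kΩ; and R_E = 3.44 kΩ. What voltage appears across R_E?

ΣR = 60.0 + 9.89 + 3.44 = 73.33 kΩ.
By the voltage-divider rule, V = 19.3 × 3.440/73.33 = 0.9054 V.

V ≈ 0.905 V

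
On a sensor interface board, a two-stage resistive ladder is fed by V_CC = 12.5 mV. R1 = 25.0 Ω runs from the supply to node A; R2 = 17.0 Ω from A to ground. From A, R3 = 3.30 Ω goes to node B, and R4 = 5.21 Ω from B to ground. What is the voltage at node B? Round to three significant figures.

V_B ≈ 1.42 mV

Looking into the second stage from A: R3 + R4 = 8.510 Ω appears in parallel with R2.
R2 ‖ (R3+R4) = 5.671 Ω.
First divider: V_A = V_CC · 5.671/(25.0 + 5.671) = 2.311 mV.
Then the unloaded second divider: V_B = V_A × R4/(R3+R4) = 2.311 × 0.6122 = 1.415 mV.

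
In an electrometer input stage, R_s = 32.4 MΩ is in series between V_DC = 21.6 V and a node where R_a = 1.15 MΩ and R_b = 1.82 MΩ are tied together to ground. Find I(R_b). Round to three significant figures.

Combine the parallel branches: R_p = (1/1.15 + 1/1.82)⁻¹ = 0.7047 MΩ.
V_A by voltage divider: V_A = 21.6 × 0.7047/(32.4 + 0.7047) = 0.4598 V.
I(R_b) = V_A / R_b = 0.4598/1.82 = 0.2526 µA.

I ≈ 0.253 µA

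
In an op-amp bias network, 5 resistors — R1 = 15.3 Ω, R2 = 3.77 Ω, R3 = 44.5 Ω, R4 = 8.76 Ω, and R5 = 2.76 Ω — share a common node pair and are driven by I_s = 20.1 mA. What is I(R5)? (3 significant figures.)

I ≈ 8.78 mA

Conductances: ΣG = 1/15.3 + 1/3.77 + 1/44.5 + 1/8.76 + 1/2.76 = 0.8296 (1/Ω).
R5 takes the fraction G_k/ΣG = 0.3623/0.8296 = 0.4368, so I = 20.1 × 0.4368 = 8.779 mA.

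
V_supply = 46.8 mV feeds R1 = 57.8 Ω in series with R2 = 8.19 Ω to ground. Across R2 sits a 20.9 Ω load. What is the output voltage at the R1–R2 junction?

R2 ‖ R_L = (8.19 × 20.9)/(8.19 + 20.9) = 5.884 Ω.
Then V_out = V_supply · R2'/(R1 + R2') = 46.8 × 5.884/63.68 = 4.324 mV.

V_out ≈ 4.32 mV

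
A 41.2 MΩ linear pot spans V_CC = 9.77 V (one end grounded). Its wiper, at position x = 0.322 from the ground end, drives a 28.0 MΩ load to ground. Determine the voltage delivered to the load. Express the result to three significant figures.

V_out ≈ 2.38 V

Split the track: R_lower = x·R_p = 13.27 MΩ, R_upper = (1−x)·R_p = 27.93 MΩ.
(x·R_p) ‖ R_L = 9.001 MΩ.
Loaded-divider output: V_out = 9.77 × 0.2437 = 2.381 V.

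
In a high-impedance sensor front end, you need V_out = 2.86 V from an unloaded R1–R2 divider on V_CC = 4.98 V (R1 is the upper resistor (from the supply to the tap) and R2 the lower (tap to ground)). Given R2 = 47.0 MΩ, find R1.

The divider ratio is R2/(R1+R2) = 2.86/4.98 = 0.5743.
So R1 = R2 · (V_CC/V_out − 1) = 47.0 × (4.98/2.86 − 1) = 47.0 × 0.7413 = 34.84 MΩ.

R1 ≈ 34.8 MΩ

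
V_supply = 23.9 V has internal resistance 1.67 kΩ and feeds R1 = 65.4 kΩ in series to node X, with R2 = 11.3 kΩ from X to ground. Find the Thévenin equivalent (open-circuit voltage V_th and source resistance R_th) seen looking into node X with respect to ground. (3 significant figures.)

R1' = 1.67 + 65.4 = 67.07 kΩ (source resistance + R1).
Open-circuit (no load on X): V_th = V_supply · R2/(R1' + R2) = 23.9 × 11.3/(67.07 + 11.3) = 3.446 V.
Zeroing V_supply shorts the top of R1' to ground, so R_th = R1' ‖ R2 = 9.671 kΩ.

V_th ≈ 3.45 V, R_th ≈ 9.67 kΩ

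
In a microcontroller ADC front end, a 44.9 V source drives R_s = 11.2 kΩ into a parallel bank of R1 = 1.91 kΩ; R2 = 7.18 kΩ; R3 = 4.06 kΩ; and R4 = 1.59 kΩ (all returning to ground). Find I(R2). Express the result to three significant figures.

I ≈ 0.343 mA

Equivalent of the parallel group: R_p = 0.6502 kΩ.
V_A = 44.9 × 0.6502/11.85 = 2.463 V.
I(R2) = V_A / R2 = 2.463/7.18 = 0.3431 mA.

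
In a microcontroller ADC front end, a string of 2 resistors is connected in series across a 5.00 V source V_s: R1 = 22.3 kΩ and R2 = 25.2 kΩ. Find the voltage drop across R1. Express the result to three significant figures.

Total series resistance ΣR = 22.3 + 25.2 = 47.50 kΩ.
V = V_s · R/ΣR = 5.00 × 0.4695 = 2.347 V.

V ≈ 2.35 V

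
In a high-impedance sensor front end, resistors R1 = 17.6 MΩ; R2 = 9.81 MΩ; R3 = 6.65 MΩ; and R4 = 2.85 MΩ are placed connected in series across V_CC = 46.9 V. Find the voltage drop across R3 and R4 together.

V ≈ 12.1 V

Total series resistance ΣR = 17.6 + 9.81 + 6.65 + 2.85 = 36.91 MΩ.
R_{R3..R4} = 6.65 + 2.85 = 9.500 MΩ.
Voltage divider: V = V_CC · (9.500 / 36.91) = 46.9 × 0.2574 = 12.07 V.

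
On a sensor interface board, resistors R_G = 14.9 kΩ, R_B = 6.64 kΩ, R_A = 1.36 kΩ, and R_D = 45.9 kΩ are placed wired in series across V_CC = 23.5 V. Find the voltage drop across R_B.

V ≈ 2.27 V

ΣR = 14.9 + 6.64 + 1.36 + 45.9 = 68.80 kΩ.
V = V_CC · R/ΣR = 23.5 × 0.09651 = 2.268 V.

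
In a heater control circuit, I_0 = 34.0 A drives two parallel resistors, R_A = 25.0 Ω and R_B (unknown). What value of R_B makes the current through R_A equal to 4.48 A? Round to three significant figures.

Two-branch current divider: I_A = I_0 · R_B/(R_A + R_B).
With f = 0.1318, R_B = R_A · f/(1−f) = 25.0 × 0.1518 = 3.794 Ω.

R_B ≈ 3.79 Ω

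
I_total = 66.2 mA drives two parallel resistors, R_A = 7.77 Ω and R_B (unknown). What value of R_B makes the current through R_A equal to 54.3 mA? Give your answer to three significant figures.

R_B ≈ 35.5 Ω

Two-branch current divider: I_A = I_total · R_B/(R_A + R_B).
54.3/66.2 = R_B/(R_A + R_B) → R_B = R_A · (0.8202)/(1 − 0.8202) = 7.77 × 4.563 = 35.45 Ω.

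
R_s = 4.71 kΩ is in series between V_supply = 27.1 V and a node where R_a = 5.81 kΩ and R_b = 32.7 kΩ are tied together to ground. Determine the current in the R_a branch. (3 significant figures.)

I ≈ 2.39 mA

Equivalent of the parallel group: R_p = 4.933 kΩ.
V_A = 27.1 × 4.933/9.643 = 13.86 V.
Branch current I = V_A/R_a = 13.86/5.81 = 2.386 mA.
(Check via current divider: I_total = 2.810 mA; share G_k/ΣG = 0.8491 → same result.)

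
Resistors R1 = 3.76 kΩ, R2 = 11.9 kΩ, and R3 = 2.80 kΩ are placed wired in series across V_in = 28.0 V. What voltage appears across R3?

V ≈ 4.25 V

Series total: ΣR = 3.76 + 11.9 + 2.80 = 18.46 kΩ.
By the voltage-divider rule, V = 28.0 × 2.800/18.46 = 4.247 V.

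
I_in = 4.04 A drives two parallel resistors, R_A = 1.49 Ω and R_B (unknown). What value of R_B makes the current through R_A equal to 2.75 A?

Two-branch current divider: I_A = I_in · R_B/(R_A + R_B).
With f = 0.6807, R_B = R_A · f/(1−f) = 1.49 × 2.132 = 3.176 Ω.

R_B ≈ 3.18 Ω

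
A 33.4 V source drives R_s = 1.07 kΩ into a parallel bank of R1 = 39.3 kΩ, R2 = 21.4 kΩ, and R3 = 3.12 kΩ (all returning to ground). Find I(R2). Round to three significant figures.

I ≈ 1.10 mA

Parallel bank: R_p = 1/(1/39.3 + 1/21.4 + 1/3.12) = 2.547 kΩ.
V_A = 33.4 × 2.547/3.617 = 23.52 V.
I(R2) = V_A / R2 = 23.52/21.4 = 1.099 mA.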